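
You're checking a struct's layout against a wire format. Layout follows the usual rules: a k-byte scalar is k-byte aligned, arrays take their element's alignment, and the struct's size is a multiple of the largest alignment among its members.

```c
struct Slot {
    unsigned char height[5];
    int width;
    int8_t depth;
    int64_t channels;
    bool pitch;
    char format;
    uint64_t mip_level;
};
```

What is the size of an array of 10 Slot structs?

400

height at 0 (size 5, align 1) → ends 5
pad 3 to align 4 for width
width at 8 (size 4, align 4) → ends 12
depth at 12 (size 1, align 1) → ends 13
pad 3 to align 8 for channels
channels at 16 (size 8, align 8) → ends 24
pitch at 24 (size 1, align 1) → ends 25
format at 25 (size 1, align 1) → ends 26
pad 6 to align 8 for mip_level
mip_level at 32 (size 8, align 8) → ends 40
total 40 bytes, alignment 8
array of 10: 10 × 40 = 400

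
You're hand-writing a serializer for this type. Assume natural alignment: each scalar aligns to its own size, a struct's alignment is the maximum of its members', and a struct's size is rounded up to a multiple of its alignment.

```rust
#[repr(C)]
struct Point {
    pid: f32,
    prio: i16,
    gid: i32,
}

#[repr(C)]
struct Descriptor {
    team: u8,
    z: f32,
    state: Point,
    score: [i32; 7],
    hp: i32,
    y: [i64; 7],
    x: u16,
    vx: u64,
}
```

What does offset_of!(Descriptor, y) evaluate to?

56

Point: @0: pid [4B, align 4] → 4; @4: prio [2B, align 2] → 6; +2 pad (align 4); @8: gid [4B, align 4] → 12; size 12, align 4
@0: team [1B, align 1] → 1
+3 pad (align 4)
@4: z [4B, align 4] → 8
@8: state [12B, align 4] → 20
@20: score [28B, align 4] → 48
@48: hp [4B, align 4] → 52
+4 pad (align 8)
@56: y [56B, align 8] → 112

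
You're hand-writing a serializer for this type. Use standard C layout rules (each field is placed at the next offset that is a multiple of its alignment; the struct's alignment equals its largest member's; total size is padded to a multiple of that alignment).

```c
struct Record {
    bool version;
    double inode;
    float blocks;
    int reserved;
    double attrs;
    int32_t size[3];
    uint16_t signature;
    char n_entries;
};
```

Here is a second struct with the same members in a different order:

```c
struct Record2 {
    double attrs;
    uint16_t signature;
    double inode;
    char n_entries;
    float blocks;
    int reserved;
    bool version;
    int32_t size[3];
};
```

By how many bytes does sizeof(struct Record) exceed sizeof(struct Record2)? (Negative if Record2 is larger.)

-8

@0: version [1B, align 1] → 1
+7 pad (align 8)
@8: inode [8B, align 8] → 16
@16: blocks [4B, align 4] → 20
@20: reserved [4B, align 4] → 24
@24: attrs [8B, align 8] → 32
@32: size [12B, align 4] → 44
@44: signature [2B, align 2] → 46
@46: n_entries [1B, align 1] → 47
+1 tail pad (align 8)
size 48, align 8
— Record2 —
@0: attrs [8B, align 8] → 8
@8: signature [2B, align 2] → 10
+6 pad (align 8)
@16: inode [8B, align 8] → 24
@24: n_entries [1B, align 1] → 25
+3 pad (align 4)
@28: blocks [4B, align 4] → 32
@32: reserved [4B, align 4] → 36
@36: version [1B, align 1] → 37
+3 pad (align 4)
@40: size [12B, align 4] → 52
+4 tail pad (align 8)
size 56, align 8
48 − 56 = -8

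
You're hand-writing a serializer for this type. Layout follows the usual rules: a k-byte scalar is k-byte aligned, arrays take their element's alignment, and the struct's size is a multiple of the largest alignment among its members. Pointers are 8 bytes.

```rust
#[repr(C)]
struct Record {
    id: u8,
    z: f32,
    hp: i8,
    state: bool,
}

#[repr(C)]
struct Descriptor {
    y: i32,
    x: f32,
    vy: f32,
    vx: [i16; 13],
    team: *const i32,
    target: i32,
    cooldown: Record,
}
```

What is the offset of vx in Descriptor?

12

Record: 0..1  id  (1B, 1-aligned); 1..4  -- padding (3B); 4..8  z  (4B, 4-aligned); 8..9  hp  (1B, 1-aligned); 9..10  state  (1B, 1-aligned); 10..12  -- tail padding (2B); sizeof = 12, alignof = 4
0..4  y  (4B, 4-aligned)
4..8  x  (4B, 4-aligned)
8..12  vy  (4B, 4-aligned)
12..38  vx  (26B, 2-aligned)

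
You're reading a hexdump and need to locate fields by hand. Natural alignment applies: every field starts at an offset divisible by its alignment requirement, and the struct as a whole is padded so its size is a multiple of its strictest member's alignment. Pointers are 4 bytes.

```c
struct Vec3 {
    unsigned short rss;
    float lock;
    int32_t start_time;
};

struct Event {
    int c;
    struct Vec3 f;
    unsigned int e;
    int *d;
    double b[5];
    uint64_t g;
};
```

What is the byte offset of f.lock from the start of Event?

8

Vec3: rss at 0 (size 2, align 2) → ends 2; pad 2 to align 4 for lock; lock at 4 (size 4, align 4) → ends 8; start_time at 8 (size 4, align 4) → ends 12; total 12 bytes, alignment 4
c at 0 (size 4, align 4) → ends 4
f at 4 (size 12, align 4) → ends 16
within Vec3: lock at 4
4 + 4 = 8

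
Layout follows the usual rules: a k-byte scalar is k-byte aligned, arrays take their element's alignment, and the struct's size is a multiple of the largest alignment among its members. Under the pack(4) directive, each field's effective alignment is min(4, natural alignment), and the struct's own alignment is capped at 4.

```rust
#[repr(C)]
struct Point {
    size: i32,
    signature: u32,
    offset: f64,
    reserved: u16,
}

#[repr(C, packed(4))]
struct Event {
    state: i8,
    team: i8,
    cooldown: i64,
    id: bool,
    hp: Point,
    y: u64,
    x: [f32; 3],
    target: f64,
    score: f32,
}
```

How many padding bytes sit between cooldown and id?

0

Point: @0: size [4B, align 4] → 4; @4: signature [4B, align 4] → 8; @8: offset [8B, align 8] → 16; @16: reserved [2B, align 2] → 18; +6 tail pad (align 8); size 24, align 8
@0: state [1B, align 1] → 1
@1: team [1B, align 1] → 2
+2 pad (align 4)
@4: cooldown [8B, align 4] → 12
@12: id [1B, align 1] → 13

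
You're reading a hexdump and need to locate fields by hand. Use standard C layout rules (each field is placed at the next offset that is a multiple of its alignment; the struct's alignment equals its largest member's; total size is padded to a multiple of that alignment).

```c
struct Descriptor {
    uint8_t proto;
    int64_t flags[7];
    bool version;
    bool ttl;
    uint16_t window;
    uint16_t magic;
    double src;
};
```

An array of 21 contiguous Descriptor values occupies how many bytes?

1680

@0: proto [1B, align 1] → 1
+7 pad (align 8)
@8: flags [56B, align 8] → 64
@64: version [1B, align 1] → 65
@65: ttl [1B, align 1] → 66
@66: window [2B, align 2] → 68
@68: magic [2B, align 2] → 70
+2 pad (align 8)
@72: src [8B, align 8] → 80
size 80, align 8
array of 21: 21 × 80 = 1680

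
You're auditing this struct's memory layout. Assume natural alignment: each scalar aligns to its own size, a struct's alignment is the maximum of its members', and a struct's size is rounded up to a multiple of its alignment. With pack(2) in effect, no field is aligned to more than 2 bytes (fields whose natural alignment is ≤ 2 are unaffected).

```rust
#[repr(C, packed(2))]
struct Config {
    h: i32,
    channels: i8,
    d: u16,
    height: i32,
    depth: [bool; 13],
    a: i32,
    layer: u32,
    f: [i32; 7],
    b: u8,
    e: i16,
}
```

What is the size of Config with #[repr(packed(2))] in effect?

66

0..4  h  (4B, 2-aligned)
4..5  channels  (1B, 1-aligned)
5..6  -- padding (1B)
6..8  d  (2B, 2-aligned)
8..12  height  (4B, 2-aligned)
12..25  depth  (13B, 1-aligned)
25..26  -- padding (1B)
26..30  a  (4B, 2-aligned)
30..34  layer  (4B, 2-aligned)
34..62  f  (28B, 2-aligned)
62..63  b  (1B, 1-aligned)
63..64  -- padding (1B)
64..66  e  (2B, 2-aligned)
sizeof = 66, alignof = 2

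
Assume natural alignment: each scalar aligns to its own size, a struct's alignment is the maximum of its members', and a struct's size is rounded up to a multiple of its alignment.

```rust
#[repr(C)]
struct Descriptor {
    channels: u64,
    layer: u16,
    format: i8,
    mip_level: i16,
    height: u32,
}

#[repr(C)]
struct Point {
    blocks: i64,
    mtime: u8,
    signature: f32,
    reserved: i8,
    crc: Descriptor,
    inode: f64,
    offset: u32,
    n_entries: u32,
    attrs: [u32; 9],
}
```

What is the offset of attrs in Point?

64

Descriptor: 0..8  channels  (8B, 8-aligned); 8..10  layer  (2B, 2-aligned); 10..11  format  (1B, 1-aligned); 11..12  -- padding (1B); 12..14  mip_level  (2B, 2-aligned); 14..16  -- padding (2B); 16..20  height  (4B, 4-aligned); 20..24  -- tail padding (4B); sizeof = 24, alignof = 8
0..8  blocks  (8B, 8-aligned)
8..9  mtime  (1B, 1-aligned)
9..12  -- padding (3B)
12..16  signature  (4B, 4-aligned)
16..17  reserved  (1B, 1-aligned)
17..24  -- padding (7B)
24..48  crc  (24B, 8-aligned)
48..56  inode  (8B, 8-aligned)
56..60  offset  (4B, 4-aligned)
60..64  n_entries  (4B, 4-aligned)
64..100  attrs  (36B, 4-aligned)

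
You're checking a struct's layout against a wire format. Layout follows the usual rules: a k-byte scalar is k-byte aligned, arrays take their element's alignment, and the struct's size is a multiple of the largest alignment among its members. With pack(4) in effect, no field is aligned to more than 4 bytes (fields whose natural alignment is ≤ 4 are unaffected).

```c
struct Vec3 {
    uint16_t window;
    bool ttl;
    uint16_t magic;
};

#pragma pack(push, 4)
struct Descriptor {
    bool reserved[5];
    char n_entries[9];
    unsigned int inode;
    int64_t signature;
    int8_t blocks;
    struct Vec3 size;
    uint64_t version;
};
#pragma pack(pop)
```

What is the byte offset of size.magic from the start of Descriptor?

34

Vec3: 0..2  window  (2B, 2-aligned); 2..3  ttl  (1B, 1-aligned); 3..4  -- padding (1B); 4..6  magic  (2B, 2-aligned); sizeof = 6, alignof = 2
0..5  reserved  (5B, 1-aligned)
5..14  n_entries  (9B, 1-aligned)
14..16  -- padding (2B)
16..20  inode  (4B, 4-aligned)
20..28  signature  (8B, 4-aligned)
28..29  blocks  (1B, 1-aligned)
29..30  -- padding (1B)
30..36  size  (6B, 2-aligned)
within Vec3: magic at 4
30 + 4 = 34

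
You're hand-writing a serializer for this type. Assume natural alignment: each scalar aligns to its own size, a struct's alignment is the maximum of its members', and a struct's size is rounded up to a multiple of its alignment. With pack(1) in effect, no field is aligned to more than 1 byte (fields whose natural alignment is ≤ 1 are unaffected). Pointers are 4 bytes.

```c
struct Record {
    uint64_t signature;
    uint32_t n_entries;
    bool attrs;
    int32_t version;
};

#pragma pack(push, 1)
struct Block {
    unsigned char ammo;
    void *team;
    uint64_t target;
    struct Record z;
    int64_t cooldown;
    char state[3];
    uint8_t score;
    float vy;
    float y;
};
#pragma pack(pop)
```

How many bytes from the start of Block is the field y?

Record: signature at 0 (size 8, align 8) → ends 8; n_entries at 8 (size 4, align 4) → ends 12; attrs at 12 (size 1, align 1) → ends 13; pad 3 to align 4 for version; version at 16 (size 4, align 4) → ends 20; tail pad 4 to reach multiple of 8; total 24 bytes, alignment 8
ammo at 0 (size 1, align 1) → ends 1
team at 1 (size 4, align 1) → ends 5
target at 5 (size 8, align 1) → ends 13
z at 13 (size 24, align 1) → ends 37
cooldown at 37 (size 8, align 1) → ends 45
state at 45 (size 3, align 1) → ends 48
score at 48 (size 1, align 1) → ends 49
vy at 49 (size 4, align 1) → ends 53
y at 53 (size 4, align 1) → ends 57

53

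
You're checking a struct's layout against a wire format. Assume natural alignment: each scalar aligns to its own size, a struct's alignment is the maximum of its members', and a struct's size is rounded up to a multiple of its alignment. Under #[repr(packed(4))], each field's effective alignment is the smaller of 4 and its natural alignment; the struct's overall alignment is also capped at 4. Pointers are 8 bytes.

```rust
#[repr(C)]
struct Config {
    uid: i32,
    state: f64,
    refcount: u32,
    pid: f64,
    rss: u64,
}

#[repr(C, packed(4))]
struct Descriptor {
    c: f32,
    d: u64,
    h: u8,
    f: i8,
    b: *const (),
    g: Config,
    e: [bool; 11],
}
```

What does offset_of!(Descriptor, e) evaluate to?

Config: uid at 0 (size 4, align 4) → ends 4; pad 4 to align 8 for state; state at 8 (size 8, align 8) → ends 16; refcount at 16 (size 4, align 4) → ends 20; pad 4 to align 8 for pid; pid at 24 (size 8, align 8) → ends 32; rss at 32 (size 8, align 8) → ends 40; total 40 bytes, alignment 8
c at 0 (size 4, align 4) → ends 4
d at 4 (size 8, align 4) → ends 12
h at 12 (size 1, align 1) → ends 13
f at 13 (size 1, align 1) → ends 14
pad 2 to align 4 for b
b at 16 (size 8, align 4) → ends 24
g at 24 (size 40, align 4) → ends 64
e at 64 (size 11, align 1) → ends 75

64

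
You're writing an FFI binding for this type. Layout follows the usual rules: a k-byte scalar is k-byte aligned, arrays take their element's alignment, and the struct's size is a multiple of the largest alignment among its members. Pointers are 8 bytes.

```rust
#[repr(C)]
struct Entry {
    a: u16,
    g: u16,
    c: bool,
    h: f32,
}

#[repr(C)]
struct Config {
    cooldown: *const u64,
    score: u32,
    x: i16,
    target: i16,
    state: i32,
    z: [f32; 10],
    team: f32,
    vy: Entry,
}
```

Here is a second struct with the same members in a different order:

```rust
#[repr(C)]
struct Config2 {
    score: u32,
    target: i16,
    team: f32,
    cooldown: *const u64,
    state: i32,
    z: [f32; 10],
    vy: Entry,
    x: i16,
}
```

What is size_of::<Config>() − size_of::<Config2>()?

-8

Entry: a at 0 (size 2, align 2) → ends 2; g at 2 (size 2, align 2) → ends 4; c at 4 (size 1, align 1) → ends 5; pad 3 to align 4 for h; h at 8 (size 4, align 4) → ends 12; total 12 bytes, alignment 4
cooldown at 0 (size 8, align 8) → ends 8
score at 8 (size 4, align 4) → ends 12
x at 12 (size 2, align 2) → ends 14
target at 14 (size 2, align 2) → ends 16
state at 16 (size 4, align 4) → ends 20
z at 20 (size 40, align 4) → ends 60
team at 60 (size 4, align 4) → ends 64
vy at 64 (size 12, align 4) → ends 76
tail pad 4 to reach multiple of 8
total 80 bytes, alignment 8
— Config2 —
score at 0 (size 4, align 4) → ends 4
target at 4 (size 2, align 2) → ends 6
pad 2 to align 4 for team
team at 8 (size 4, align 4) → ends 12
pad 4 to align 8 for cooldown
cooldown at 16 (size 8, align 8) → ends 24
state at 24 (size 4, align 4) → ends 28
z at 28 (size 40, align 4) → ends 68
vy at 68 (size 12, align 4) → ends 80
x at 80 (size 2, align 2) → ends 82
tail pad 6 to reach multiple of 8
total 88 bytes, alignment 8
80 − 88 = -8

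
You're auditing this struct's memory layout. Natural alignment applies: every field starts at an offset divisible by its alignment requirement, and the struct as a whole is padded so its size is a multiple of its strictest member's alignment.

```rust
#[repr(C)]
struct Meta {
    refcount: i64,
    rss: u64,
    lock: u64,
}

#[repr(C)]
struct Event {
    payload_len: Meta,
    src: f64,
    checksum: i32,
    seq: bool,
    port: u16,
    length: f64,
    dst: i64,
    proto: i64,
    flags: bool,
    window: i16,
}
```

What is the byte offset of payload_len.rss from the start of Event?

Meta: refcount at 0 (size 8, align 8) → ends 8; rss at 8 (size 8, align 8) → ends 16; lock at 16 (size 8, align 8) → ends 24; total 24 bytes, alignment 8
payload_len at 0 (size 24, align 8) → ends 24
within Meta: rss at 8
0 + 8 = 8

8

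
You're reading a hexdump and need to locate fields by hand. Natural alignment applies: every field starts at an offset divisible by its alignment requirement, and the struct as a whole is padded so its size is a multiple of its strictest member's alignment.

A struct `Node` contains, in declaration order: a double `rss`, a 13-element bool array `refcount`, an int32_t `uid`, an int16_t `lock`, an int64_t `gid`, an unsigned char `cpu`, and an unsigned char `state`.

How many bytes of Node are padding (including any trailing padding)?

@0: rss [8B, align 8] → 8
@8: refcount [13B, align 1] → 21
+3 pad (align 4)
@24: uid [4B, align 4] → 28
@28: lock [2B, align 2] → 30
+2 pad (align 8)
@32: gid [8B, align 8] → 40
@40: cpu [1B, align 1] → 41
@41: state [1B, align 1] → 42
+6 tail pad (align 8)
size 48, align 8
data bytes 37, size 48 → padding 11

11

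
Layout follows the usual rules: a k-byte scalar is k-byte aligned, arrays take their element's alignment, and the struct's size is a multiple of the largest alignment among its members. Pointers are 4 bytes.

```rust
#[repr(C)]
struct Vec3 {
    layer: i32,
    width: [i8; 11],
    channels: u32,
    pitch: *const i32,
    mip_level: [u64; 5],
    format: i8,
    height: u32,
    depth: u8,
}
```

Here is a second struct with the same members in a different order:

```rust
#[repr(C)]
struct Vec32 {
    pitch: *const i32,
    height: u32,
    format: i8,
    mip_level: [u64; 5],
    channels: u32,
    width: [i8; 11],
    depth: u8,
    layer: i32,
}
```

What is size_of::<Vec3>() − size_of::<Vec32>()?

@0: layer [4B, align 4] → 4
@4: width [11B, align 1] → 15
+1 pad (align 4)
@16: channels [4B, align 4] → 20
@20: pitch [4B, align 4] → 24
@24: mip_level [40B, align 8] → 64
@64: format [1B, align 1] → 65
+3 pad (align 4)
@68: height [4B, align 4] → 72
@72: depth [1B, align 1] → 73
+7 tail pad (align 8)
size 80, align 8
— Vec32 —
@0: pitch [4B, align 4] → 4
@4: height [4B, align 4] → 8
@8: format [1B, align 1] → 9
+7 pad (align 8)
@16: mip_level [40B, align 8] → 56
@56: channels [4B, align 4] → 60
@60: width [11B, align 1] → 71
@71: depth [1B, align 1] → 72
@72: layer [4B, align 4] → 76
+4 tail pad (align 8)
size 80, align 8
80 − 80 = 0

0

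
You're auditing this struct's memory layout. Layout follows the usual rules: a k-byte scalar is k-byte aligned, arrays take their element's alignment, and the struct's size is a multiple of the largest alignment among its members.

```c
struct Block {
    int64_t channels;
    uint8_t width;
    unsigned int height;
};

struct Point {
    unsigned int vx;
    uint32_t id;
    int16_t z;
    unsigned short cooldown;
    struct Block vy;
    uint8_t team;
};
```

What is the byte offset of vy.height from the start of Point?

28

Block: 0..8  channels  (8B, 8-aligned); 8..9  width  (1B, 1-aligned); 9..12  -- padding (3B); 12..16  height  (4B, 4-aligned); sizeof = 16, alignof = 8
0..4  vx  (4B, 4-aligned)
4..8  id  (4B, 4-aligned)
8..10  z  (2B, 2-aligned)
10..12  cooldown  (2B, 2-aligned)
12..16  -- padding (4B)
16..32  vy  (16B, 8-aligned)
within Block: height at 12
16 + 12 = 28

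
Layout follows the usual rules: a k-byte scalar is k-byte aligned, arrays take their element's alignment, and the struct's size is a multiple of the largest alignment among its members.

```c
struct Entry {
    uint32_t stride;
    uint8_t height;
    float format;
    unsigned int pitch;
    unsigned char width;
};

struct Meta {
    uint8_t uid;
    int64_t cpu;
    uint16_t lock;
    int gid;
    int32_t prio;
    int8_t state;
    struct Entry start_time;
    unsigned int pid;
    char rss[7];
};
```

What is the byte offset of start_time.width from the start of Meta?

48

Entry: 0..4  stride  (4B, 4-aligned); 4..5  height  (1B, 1-aligned); 5..8  -- padding (3B); 8..12  format  (4B, 4-aligned); 12..16  pitch  (4B, 4-aligned); 16..17  width  (1B, 1-aligned); 17..20  -- tail padding (3B); sizeof = 20, alignof = 4
0..1  uid  (1B, 1-aligned)
1..8  -- padding (7B)
8..16  cpu  (8B, 8-aligned)
16..18  lock  (2B, 2-aligned)
18..20  -- padding (2B)
20..24  gid  (4B, 4-aligned)
24..28  prio  (4B, 4-aligned)
28..29  state  (1B, 1-aligned)
29..32  -- padding (3B)
32..52  start_time  (20B, 4-aligned)
within Entry: width at 16
32 + 16 = 48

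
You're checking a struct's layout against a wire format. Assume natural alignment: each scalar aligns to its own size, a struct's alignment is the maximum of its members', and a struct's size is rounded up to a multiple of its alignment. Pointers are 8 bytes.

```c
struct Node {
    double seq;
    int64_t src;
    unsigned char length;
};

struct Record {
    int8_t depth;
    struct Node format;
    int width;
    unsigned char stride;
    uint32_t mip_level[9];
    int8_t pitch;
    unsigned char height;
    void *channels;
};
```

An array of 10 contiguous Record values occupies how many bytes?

880

Node: @0: seq [8B, align 8] → 8; @8: src [8B, align 8] → 16; @16: length [1B, align 1] → 17; +7 tail pad (align 8); size 24, align 8
@0: depth [1B, align 1] → 1
+7 pad (align 8)
@8: format [24B, align 8] → 32
@32: width [4B, align 4] → 36
@36: stride [1B, align 1] → 37
+3 pad (align 4)
@40: mip_level [36B, align 4] → 76
@76: pitch [1B, align 1] → 77
@77: height [1B, align 1] → 78
+2 pad (align 8)
@80: channels [8B, align 8] → 88
size 88, align 8
array of 10: 10 × 88 = 880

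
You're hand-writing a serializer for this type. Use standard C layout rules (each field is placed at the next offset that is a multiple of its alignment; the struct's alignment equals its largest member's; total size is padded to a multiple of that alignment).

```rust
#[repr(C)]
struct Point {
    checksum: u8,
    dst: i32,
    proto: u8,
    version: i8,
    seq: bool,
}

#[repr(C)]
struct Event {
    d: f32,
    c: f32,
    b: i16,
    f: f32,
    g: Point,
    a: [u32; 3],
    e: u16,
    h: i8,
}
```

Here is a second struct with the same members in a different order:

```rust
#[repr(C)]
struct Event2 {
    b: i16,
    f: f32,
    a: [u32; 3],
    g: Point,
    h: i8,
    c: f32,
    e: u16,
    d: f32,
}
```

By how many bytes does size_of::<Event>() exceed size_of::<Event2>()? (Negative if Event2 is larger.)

-4

Point: @0: checksum [1B, align 1] → 1; +3 pad (align 4); @4: dst [4B, align 4] → 8; @8: proto [1B, align 1] → 9; @9: version [1B, align 1] → 10; @10: seq [1B, align 1] → 11; +1 tail pad (align 4); size 12, align 4
@0: d [4B, align 4] → 4
@4: c [4B, align 4] → 8
@8: b [2B, align 2] → 10
+2 pad (align 4)
@12: f [4B, align 4] → 16
@16: g [12B, align 4] → 28
@28: a [12B, align 4] → 40
@40: e [2B, align 2] → 42
@42: h [1B, align 1] → 43
+1 tail pad (align 4)
size 44, align 4
— Event2 —
@0: b [2B, align 2] → 2
+2 pad (align 4)
@4: f [4B, align 4] → 8
@8: a [12B, align 4] → 20
@20: g [12B, align 4] → 32
@32: h [1B, align 1] → 33
+3 pad (align 4)
@36: c [4B, align 4] → 40
@40: e [2B, align 2] → 42
+2 pad (align 4)
@44: d [4B, align 4] → 48
size 48, align 4
44 − 48 = -4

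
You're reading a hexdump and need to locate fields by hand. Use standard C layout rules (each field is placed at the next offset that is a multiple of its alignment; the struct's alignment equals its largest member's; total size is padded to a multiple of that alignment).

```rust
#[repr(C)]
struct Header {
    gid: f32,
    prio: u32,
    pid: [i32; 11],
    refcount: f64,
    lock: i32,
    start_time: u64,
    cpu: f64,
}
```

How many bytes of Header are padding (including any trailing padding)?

8

@0: gid [4B, align 4] → 4
@4: prio [4B, align 4] → 8
@8: pid [44B, align 4] → 52
+4 pad (align 8)
@56: refcount [8B, align 8] → 64
@64: lock [4B, align 4] → 68
+4 pad (align 8)
@72: start_time [8B, align 8] → 80
@80: cpu [8B, align 8] → 88
size 88, align 8
data bytes 80, size 88 → padding 8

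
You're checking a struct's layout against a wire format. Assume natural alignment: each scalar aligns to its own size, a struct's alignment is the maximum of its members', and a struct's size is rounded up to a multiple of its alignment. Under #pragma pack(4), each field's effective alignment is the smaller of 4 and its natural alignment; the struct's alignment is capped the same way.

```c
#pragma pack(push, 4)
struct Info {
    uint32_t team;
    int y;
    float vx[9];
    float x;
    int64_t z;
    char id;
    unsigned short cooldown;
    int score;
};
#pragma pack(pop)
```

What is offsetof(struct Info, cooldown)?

0..4  team  (4B, 4-aligned)
4..8  y  (4B, 4-aligned)
8..44  vx  (36B, 4-aligned)
44..48  x  (4B, 4-aligned)
48..56  z  (8B, 4-aligned)
56..57  id  (1B, 1-aligned)
57..58  -- padding (1B)
58..60  cooldown  (2B, 2-aligned)

58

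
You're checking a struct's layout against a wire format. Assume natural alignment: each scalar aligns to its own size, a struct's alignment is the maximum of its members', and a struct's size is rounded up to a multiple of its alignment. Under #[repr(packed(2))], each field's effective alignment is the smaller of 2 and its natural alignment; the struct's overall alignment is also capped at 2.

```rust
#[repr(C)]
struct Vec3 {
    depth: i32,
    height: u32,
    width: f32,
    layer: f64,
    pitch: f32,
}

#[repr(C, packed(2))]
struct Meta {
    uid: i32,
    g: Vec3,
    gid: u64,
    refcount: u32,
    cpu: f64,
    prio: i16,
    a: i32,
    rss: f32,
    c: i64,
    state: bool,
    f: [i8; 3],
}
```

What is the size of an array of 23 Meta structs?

Vec3: @0: depth [4B, align 4] → 4; @4: height [4B, align 4] → 8; @8: width [4B, align 4] → 12; +4 pad (align 8); @16: layer [8B, align 8] → 24; @24: pitch [4B, align 4] → 28; +4 tail pad (align 8); size 32, align 8
@0: uid [4B, align 2] → 4
@4: g [32B, align 2] → 36
@36: gid [8B, align 2] → 44
@44: refcount [4B, align 2] → 48
@48: cpu [8B, align 2] → 56
@56: prio [2B, align 2] → 58
@58: a [4B, align 2] → 62
@62: rss [4B, align 2] → 66
@66: c [8B, align 2] → 74
@74: state [1B, align 1] → 75
@75: f [3B, align 1] → 78
size 78, align 2
array of 23: 23 × 78 = 1794

1794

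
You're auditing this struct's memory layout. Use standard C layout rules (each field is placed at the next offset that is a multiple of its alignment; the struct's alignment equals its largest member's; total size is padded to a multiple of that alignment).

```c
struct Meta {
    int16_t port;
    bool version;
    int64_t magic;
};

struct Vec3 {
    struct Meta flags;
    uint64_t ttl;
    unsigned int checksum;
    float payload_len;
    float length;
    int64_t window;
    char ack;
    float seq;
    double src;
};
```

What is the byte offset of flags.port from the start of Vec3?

Meta: @0: port [2B, align 2] → 2; @2: version [1B, align 1] → 3; +5 pad (align 8); @8: magic [8B, align 8] → 16; size 16, align 8
@0: flags [16B, align 8] → 16
within Meta: port at 0
0 + 0 = 0

0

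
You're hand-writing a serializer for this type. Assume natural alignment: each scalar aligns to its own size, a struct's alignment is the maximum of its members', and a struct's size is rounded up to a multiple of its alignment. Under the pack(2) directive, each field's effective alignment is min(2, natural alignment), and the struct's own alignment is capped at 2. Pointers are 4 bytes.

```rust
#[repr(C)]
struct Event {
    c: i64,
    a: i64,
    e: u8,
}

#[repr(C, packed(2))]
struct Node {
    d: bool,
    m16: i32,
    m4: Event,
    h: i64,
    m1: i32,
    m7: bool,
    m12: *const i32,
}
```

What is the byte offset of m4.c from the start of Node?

Event: c at 0 (size 8, align 8) → ends 8; a at 8 (size 8, align 8) → ends 16; e at 16 (size 1, align 1) → ends 17; tail pad 7 to reach multiple of 8; total 24 bytes, alignment 8
d at 0 (size 1, align 1) → ends 1
pad 1 to align 2 for m16
m16 at 2 (size 4, align 2) → ends 6
m4 at 6 (size 24, align 2) → ends 30
within Event: c at 0
6 + 0 = 6

6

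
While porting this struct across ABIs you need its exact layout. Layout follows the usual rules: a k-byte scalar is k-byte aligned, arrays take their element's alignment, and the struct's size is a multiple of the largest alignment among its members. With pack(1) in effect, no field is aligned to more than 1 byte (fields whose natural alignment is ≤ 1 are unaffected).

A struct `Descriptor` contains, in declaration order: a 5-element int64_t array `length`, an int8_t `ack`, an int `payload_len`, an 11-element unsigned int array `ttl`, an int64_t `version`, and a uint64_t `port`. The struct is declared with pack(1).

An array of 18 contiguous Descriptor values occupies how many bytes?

1890

@0: length [40B, align 1] → 40
@40: ack [1B, align 1] → 41
@41: payload_len [4B, align 1] → 45
@45: ttl [44B, align 1] → 89
@89: version [8B, align 1] → 97
@97: port [8B, align 1] → 105
size 105, align 1
array of 18: 18 × 105 = 1890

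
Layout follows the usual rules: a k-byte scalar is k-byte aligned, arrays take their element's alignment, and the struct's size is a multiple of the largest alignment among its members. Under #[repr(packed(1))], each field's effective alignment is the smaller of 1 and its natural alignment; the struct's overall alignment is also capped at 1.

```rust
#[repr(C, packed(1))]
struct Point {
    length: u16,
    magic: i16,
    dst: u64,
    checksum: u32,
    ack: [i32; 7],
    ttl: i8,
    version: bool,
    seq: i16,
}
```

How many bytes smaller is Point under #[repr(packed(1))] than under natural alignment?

8

natural layout:
  length at 0 (size 2, align 2) → ends 2
  magic at 2 (size 2, align 2) → ends 4
  pad 4 to align 8 for dst
  dst at 8 (size 8, align 8) → ends 16
  checksum at 16 (size 4, align 4) → ends 20
  ack at 20 (size 28, align 4) → ends 48
  ttl at 48 (size 1, align 1) → ends 49
  version at 49 (size 1, align 1) → ends 50
  seq at 50 (size 2, align 2) → ends 52
  tail pad 4 to reach multiple of 8
  total 56 bytes, alignment 8
packed(1) layout:
  length at 0 (size 2, align 1) → ends 2
  magic at 2 (size 2, align 1) → ends 4
  dst at 4 (size 8, align 1) → ends 12
  checksum at 12 (size 4, align 1) → ends 16
  ack at 16 (size 28, align 1) → ends 44
  ttl at 44 (size 1, align 1) → ends 45
  version at 45 (size 1, align 1) → ends 46
  seq at 46 (size 2, align 1) → ends 48
  total 48 bytes, alignment 1
56 − 48 = 8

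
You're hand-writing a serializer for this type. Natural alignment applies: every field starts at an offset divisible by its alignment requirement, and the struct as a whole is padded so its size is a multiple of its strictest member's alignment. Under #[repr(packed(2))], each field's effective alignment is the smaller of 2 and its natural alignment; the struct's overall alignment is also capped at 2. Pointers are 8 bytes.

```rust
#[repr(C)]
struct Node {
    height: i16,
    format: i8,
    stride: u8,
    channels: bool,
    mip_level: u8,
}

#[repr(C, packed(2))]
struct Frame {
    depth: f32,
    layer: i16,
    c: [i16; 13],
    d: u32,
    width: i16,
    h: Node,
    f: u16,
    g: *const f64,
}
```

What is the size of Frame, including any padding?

54

Node: @0: height [2B, align 2] → 2; @2: format [1B, align 1] → 3; @3: stride [1B, align 1] → 4; @4: channels [1B, align 1] → 5; @5: mip_level [1B, align 1] → 6; size 6, align 2
@0: depth [4B, align 2] → 4
@4: layer [2B, align 2] → 6
@6: c [26B, align 2] → 32
@32: d [4B, align 2] → 36
@36: width [2B, align 2] → 38
@38: h [6B, align 2] → 44
@44: f [2B, align 2] → 46
@46: g [8B, align 2] → 54
size 54, align 2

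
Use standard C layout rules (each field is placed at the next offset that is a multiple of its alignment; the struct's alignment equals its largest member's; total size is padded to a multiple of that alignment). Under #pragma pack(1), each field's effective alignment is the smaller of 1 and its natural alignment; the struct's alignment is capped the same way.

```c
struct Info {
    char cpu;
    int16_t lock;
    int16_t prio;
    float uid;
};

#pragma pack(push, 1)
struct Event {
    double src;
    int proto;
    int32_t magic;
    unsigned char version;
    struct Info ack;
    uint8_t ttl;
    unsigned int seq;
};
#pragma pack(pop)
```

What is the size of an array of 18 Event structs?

612

Info: @0: cpu [1B, align 1] → 1; +1 pad (align 2); @2: lock [2B, align 2] → 4; @4: prio [2B, align 2] → 6; +2 pad (align 4); @8: uid [4B, align 4] → 12; size 12, align 4
@0: src [8B, align 1] → 8
@8: proto [4B, align 1] → 12
@12: magic [4B, align 1] → 16
@16: version [1B, align 1] → 17
@17: ack [12B, align 1] → 29
@29: ttl [1B, align 1] → 30
@30: seq [4B, align 1] → 34
size 34, align 1
array of 18: 18 × 34 = 612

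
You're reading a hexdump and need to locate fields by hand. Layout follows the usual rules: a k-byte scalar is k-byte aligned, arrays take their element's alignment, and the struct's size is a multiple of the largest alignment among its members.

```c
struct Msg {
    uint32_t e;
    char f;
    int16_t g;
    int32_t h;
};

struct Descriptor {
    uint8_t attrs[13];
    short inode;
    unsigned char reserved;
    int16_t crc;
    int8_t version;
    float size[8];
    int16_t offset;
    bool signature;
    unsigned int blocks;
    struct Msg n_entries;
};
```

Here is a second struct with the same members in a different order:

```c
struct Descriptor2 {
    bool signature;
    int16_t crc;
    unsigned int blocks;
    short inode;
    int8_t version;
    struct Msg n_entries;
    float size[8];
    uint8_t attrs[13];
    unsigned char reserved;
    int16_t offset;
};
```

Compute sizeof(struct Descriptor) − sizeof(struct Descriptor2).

4

Msg: 0..4  e  (4B, 4-aligned); 4..5  f  (1B, 1-aligned); 5..6  -- padding (1B); 6..8  g  (2B, 2-aligned); 8..12  h  (4B, 4-aligned); sizeof = 12, alignof = 4
0..13  attrs  (13B, 1-aligned)
13..14  -- padding (1B)
14..16  inode  (2B, 2-aligned)
16..17  reserved  (1B, 1-aligned)
17..18  -- padding (1B)
18..20  crc  (2B, 2-aligned)
20..21  version  (1B, 1-aligned)
21..24  -- padding (3B)
24..56  size  (32B, 4-aligned)
56..58  offset  (2B, 2-aligned)
58..59  signature  (1B, 1-aligned)
59..60  -- padding (1B)
60..64  blocks  (4B, 4-aligned)
64..76  n_entries  (12B, 4-aligned)
sizeof = 76, alignof = 4
— Descriptor2 —
0..1  signature  (1B, 1-aligned)
1..2  -- padding (1B)
2..4  crc  (2B, 2-aligned)
4..8  blocks  (4B, 4-aligned)
8..10  inode  (2B, 2-aligned)
10..11  version  (1B, 1-aligned)
11..12  -- padding (1B)
12..24  n_entries  (12B, 4-aligned)
24..56  size  (32B, 4-aligned)
56..69  attrs  (13B, 1-aligned)
69..70  reserved  (1B, 1-aligned)
70..72  offset  (2B, 2-aligned)
sizeof = 72, alignof = 4
76 − 72 = 4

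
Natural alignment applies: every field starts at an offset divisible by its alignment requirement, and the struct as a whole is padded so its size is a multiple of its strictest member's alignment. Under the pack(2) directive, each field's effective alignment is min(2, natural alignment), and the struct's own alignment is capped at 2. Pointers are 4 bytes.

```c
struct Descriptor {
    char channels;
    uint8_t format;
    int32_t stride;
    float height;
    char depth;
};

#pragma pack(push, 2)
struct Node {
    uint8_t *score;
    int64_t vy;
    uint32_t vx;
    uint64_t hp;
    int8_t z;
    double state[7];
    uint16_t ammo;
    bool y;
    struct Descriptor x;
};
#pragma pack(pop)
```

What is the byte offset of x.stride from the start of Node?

Descriptor: @0: channels [1B, align 1] → 1; @1: format [1B, align 1] → 2; +2 pad (align 4); @4: stride [4B, align 4] → 8; @8: height [4B, align 4] → 12; @12: depth [1B, align 1] → 13; +3 tail pad (align 4); size 16, align 4
@0: score [4B, align 2] → 4
@4: vy [8B, align 2] → 12
@12: vx [4B, align 2] → 16
@16: hp [8B, align 2] → 24
@24: z [1B, align 1] → 25
+1 pad (align 2)
@26: state [56B, align 2] → 82
@82: ammo [2B, align 2] → 84
@84: y [1B, align 1] → 85
+1 pad (align 2)
@86: x [16B, align 2] → 102
within Descriptor: stride at 4
86 + 4 = 90

90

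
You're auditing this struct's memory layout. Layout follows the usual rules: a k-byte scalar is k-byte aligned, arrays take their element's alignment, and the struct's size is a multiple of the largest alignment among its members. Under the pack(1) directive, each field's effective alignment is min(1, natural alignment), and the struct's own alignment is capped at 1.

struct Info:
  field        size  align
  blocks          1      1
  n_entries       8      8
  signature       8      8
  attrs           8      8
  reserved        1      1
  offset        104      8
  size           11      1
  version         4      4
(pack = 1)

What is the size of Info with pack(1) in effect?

145

blocks at 0 (size 1, align 1) → ends 1
n_entries at 1 (size 8, align 1) → ends 9
signature at 9 (size 8, align 1) → ends 17
attrs at 17 (size 8, align 1) → ends 25
reserved at 25 (size 1, align 1) → ends 26
offset at 26 (size 104, align 1) → ends 130
size at 130 (size 11, align 1) → ends 141
version at 141 (size 4, align 1) → ends 145
total 145 bytes, alignment 1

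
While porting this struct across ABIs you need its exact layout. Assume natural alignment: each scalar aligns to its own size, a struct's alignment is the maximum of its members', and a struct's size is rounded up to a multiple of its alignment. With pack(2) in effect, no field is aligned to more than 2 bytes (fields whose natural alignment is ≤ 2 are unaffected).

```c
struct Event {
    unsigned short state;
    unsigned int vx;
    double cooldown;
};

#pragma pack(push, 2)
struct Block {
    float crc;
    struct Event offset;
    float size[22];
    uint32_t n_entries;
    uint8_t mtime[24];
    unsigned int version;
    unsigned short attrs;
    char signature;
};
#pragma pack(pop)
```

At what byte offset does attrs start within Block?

140

Event: @0: state [2B, align 2] → 2; +2 pad (align 4); @4: vx [4B, align 4] → 8; @8: cooldown [8B, align 8] → 16; size 16, align 8
@0: crc [4B, align 2] → 4
@4: offset [16B, align 2] → 20
@20: size [88B, align 2] → 108
@108: n_entries [4B, align 2] → 112
@112: mtime [24B, align 1] → 136
@136: version [4B, align 2] → 140
@140: attrs [2B, align 2] → 142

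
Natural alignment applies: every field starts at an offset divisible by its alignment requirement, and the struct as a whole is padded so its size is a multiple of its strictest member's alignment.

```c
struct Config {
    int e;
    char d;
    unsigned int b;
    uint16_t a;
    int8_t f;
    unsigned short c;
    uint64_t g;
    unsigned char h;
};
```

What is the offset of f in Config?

0..4  e  (4B, 4-aligned)
4..5  d  (1B, 1-aligned)
5..8  -- padding (3B)
8..12  b  (4B, 4-aligned)
12..14  a  (2B, 2-aligned)
14..15  f  (1B, 1-aligned)

14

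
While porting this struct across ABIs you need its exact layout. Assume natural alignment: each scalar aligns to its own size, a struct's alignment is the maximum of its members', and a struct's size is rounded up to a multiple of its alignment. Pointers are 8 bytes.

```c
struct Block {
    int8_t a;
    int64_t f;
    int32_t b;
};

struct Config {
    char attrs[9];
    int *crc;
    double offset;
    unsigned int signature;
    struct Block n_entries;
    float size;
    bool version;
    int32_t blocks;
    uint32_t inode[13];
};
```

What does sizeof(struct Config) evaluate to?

Block: a at 0 (size 1, align 1) → ends 1; pad 7 to align 8 for f; f at 8 (size 8, align 8) → ends 16; b at 16 (size 4, align 4) → ends 20; tail pad 4 to reach multiple of 8; total 24 bytes, alignment 8
attrs at 0 (size 9, align 1) → ends 9
pad 7 to align 8 for crc
crc at 16 (size 8, align 8) → ends 24
offset at 24 (size 8, align 8) → ends 32
signature at 32 (size 4, align 4) → ends 36
pad 4 to align 8 for n_entries
n_entries at 40 (size 24, align 8) → ends 64
size at 64 (size 4, align 4) → ends 68
version at 68 (size 1, align 1) → ends 69
pad 3 to align 4 for blocks
blocks at 72 (size 4, align 4) → ends 76
inode at 76 (size 52, align 4) → ends 128
total 128 bytes, alignment 8

128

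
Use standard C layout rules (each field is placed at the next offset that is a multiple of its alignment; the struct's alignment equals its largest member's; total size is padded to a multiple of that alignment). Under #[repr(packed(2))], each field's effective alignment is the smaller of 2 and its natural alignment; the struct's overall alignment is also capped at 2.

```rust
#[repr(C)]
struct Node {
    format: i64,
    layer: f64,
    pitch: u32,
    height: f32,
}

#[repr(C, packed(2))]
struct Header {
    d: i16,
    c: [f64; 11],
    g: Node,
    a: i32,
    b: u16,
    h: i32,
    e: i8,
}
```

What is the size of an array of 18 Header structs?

2268

Node: format at 0 (size 8, align 8) → ends 8; layer at 8 (size 8, align 8) → ends 16; pitch at 16 (size 4, align 4) → ends 20; height at 20 (size 4, align 4) → ends 24; total 24 bytes, alignment 8
d at 0 (size 2, align 2) → ends 2
c at 2 (size 88, align 2) → ends 90
g at 90 (size 24, align 2) → ends 114
a at 114 (size 4, align 2) → ends 118
b at 118 (size 2, align 2) → ends 120
h at 120 (size 4, align 2) → ends 124
e at 124 (size 1, align 1) → ends 125
tail pad 1 to reach multiple of 2
total 126 bytes, alignment 2
array of 18: 18 × 126 = 2268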